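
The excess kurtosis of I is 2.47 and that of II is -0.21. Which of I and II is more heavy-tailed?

Higher excess kurtosis ⇒ heavier tails relative to the normal distribution.
2.47 vs -0.21: the larger is 2.47, so I has heavier tails. (I is leptokurtic — heavier-than-normal tails; the other is platykurtic.)

I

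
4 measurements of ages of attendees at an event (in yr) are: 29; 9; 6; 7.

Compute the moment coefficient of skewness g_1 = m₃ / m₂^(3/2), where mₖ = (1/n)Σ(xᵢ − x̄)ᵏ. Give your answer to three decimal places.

x̄ = (29 + 9 + 6 + 7) / 4 = 12.7500
deviations (xᵢ − x̄): 16.2500, -3.7500, -6.7500, -5.7500
Σ(xᵢ − x̄)² = 356.7500 ⇒ m₂ = 356.7500/4 = 89.18750
Σ(xᵢ − x̄)³ = 3740.6250 ⇒ m₃ = 3740.6250/4 = 935.15625
m₂^(3/2) = 89.18750^(1.5) = 842.27902
g_1 = m₃ / m₂^(3/2) = 935.15625 / 842.27902 ≈ 1.110

1.110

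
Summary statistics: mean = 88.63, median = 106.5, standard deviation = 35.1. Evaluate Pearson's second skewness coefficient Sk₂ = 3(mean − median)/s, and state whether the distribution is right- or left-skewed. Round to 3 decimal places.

-1.527, left-skewed

Sk₂ = 3(88.63 − 106.5) / 35.1 = 3 × -17.8700 / 35.1
    = -53.6100 / 35.1 ≈ -1.527
Sk₂ < 0 ⇒ mean < median ⇒ left-skewed (negative skew).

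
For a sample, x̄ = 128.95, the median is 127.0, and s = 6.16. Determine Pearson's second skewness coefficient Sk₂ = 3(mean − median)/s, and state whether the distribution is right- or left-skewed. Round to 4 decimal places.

Sk₂ = 3(128.95 − 127.0) / 6.16 = 3 × 1.9500 / 6.16
    = 5.8500 / 6.16 ≈ 0.9497
Sk₂ > 0 ⇒ mean > median ⇒ right-skewed (positive skew).

0.9497, right-skewed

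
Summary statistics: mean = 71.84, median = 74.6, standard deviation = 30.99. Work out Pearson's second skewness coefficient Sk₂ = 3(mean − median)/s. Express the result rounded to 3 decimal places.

-0.267

Sk₂ = 3(71.84 − 74.6) / 30.99 = 3 × -2.7600 / 30.99
    = -8.2800 / 30.99 ≈ -0.267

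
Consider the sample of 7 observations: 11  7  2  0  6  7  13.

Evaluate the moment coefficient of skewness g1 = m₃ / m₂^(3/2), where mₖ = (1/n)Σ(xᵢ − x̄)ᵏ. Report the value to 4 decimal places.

-0.0503

x̄ = (11 + 7 + 2 + 0 + 6 + 7 + 13) / 7 = 6.5714
deviations (xᵢ − x̄): 4.4286, 0.4286, -4.5714, -6.5714, -0.5714, 0.4286, 6.4286
Σ(xᵢ − x̄)² = 125.7143 ⇒ m₂ = 125.7143/7 = 17.95918
Σ(xᵢ − x̄)³ = -26.8163 ⇒ m₃ = -26.8163/7 = -3.83090
m₂^(3/2) = 17.95918^(1.5) = 76.10793
g1 = m₃ / m₂^(3/2) = -3.83090 / 76.10793 ≈ -0.0503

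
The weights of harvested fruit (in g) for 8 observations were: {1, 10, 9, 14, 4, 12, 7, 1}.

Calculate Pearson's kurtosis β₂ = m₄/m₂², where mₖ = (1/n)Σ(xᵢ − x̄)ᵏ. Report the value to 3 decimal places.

1.658

x̄ = 7.2500
Σ(xᵢ − x̄)² = 167.5000 ⇒ m₂ = 20.93750
Σ(xᵢ − x̄)⁴ = 5814.9063 ⇒ m₄ = 726.86328
m₂² = 438.37891
β₂ = m₄/m₂² = 726.86328 / 438.37891 ≈ 1.658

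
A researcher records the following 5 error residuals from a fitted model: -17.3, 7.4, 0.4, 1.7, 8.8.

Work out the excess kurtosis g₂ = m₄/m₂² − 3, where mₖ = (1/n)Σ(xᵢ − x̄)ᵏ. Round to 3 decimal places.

x̄ = 0.2000
Σ(xᵢ − x̄)² = 434.3400 ⇒ m₂ = 86.86800
Σ(xᵢ − x̄)⁴ = 101951.5938 ⇒ m₄ = 20390.31876
m₂² = 7546.04942
g₂ = m₄/m₂² − 3 = 2.70212 − 3 ≈ -0.298

-0.298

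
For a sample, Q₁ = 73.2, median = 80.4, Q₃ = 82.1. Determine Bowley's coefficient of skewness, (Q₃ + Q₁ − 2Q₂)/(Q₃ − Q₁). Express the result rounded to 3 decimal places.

numerator: Q₃ + Q₁ − 2Q₂ = 82.1 + 73.2 − 2×80.4 = -5.5000
denominator: Q₃ − Q₁ = 82.1 − 73.2 = 8.9000
Bowley skewness = -5.5000 / 8.9000 ≈ -0.618

-0.618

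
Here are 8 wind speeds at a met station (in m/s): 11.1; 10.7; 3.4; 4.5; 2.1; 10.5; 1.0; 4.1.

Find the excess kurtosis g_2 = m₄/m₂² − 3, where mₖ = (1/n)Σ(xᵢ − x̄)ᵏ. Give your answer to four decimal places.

x̄ = 5.9250
Σ(xᵢ − x̄)² = 121.1350 ⇒ m₂ = 15.14188
Σ(xᵢ − x̄)⁴ = 2533.4171 ⇒ m₄ = 316.67713
m₂² = 229.27638
g_2 = m₄/m₂² − 3 = 1.38120 − 3 ≈ -1.6188

-1.6188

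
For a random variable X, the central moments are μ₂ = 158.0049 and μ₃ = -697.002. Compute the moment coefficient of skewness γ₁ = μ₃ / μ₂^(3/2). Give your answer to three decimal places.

σ = √μ₂ = √158.0049 = 12.57000
σ³ = μ₂^(3/2) = 1986.12159
γ₁ = μ₃/σ³ = -697.002 / 1986.12159 ≈ -0.351

-0.351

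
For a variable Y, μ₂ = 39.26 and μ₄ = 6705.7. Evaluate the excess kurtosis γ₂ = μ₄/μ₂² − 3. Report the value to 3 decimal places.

μ₂² = 39.26² = 1541.34760
μ₄/μ₂² = 6705.7 / 1541.34760 = 4.35054
γ₂ = 4.35054 − 3 ≈ 1.351

1.351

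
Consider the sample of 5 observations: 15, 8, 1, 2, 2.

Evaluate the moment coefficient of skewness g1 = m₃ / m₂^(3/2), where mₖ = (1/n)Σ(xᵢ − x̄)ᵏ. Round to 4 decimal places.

0.8713

x̄ = (15 + 8 + 1 + 2 + 2) / 5 = 5.6000
deviations (xᵢ − x̄): 9.4000, 2.4000, -4.6000, -3.6000, -3.6000
Σ(xᵢ − x̄)² = 141.2000 ⇒ m₂ = 141.2000/5 = 28.24000
Σ(xᵢ − x̄)³ = 653.7600 ⇒ m₃ = 653.7600/5 = 130.75200
m₂^(3/2) = 28.24000^(1.5) = 150.07109
g1 = m₃ / m₂^(3/2) = 130.75200 / 150.07109 ≈ 0.8713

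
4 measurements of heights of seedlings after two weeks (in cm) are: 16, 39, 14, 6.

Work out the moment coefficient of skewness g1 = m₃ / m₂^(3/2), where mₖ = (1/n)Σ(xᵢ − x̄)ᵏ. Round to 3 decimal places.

0.825

x̄ = (16 + 39 + 14 + 6) / 4 = 18.7500
deviations (xᵢ − x̄): -2.7500, 20.2500, -4.7500, -12.7500
Σ(xᵢ − x̄)² = 602.7500 ⇒ m₂ = 602.7500/4 = 150.68750
Σ(xᵢ − x̄)³ = 6103.1250 ⇒ m₃ = 6103.1250/4 = 1525.78125
m₂^(3/2) = 150.68750^(1.5) = 1849.76195
g1 = m₃ / m₂^(3/2) = 1525.78125 / 1849.76195 ≈ 0.825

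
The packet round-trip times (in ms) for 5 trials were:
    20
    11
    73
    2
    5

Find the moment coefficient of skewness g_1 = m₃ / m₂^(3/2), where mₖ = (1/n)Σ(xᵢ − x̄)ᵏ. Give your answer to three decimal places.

1.304

x̄ = (20 + 11 + 73 + 2 + 5) / 5 = 22.2000
deviations (xᵢ − x̄): -2.2000, -11.2000, 50.8000, -20.2000, -17.2000
Σ(xᵢ − x̄)² = 3414.8000 ⇒ m₂ = 3414.8000/5 = 682.96000
Σ(xᵢ − x̄)³ = 116350.0800 ⇒ m₃ = 116350.0800/5 = 23270.01600
m₂^(3/2) = 682.96000^(1.5) = 17848.13748
g_1 = m₃ / m₂^(3/2) = 23270.01600 / 17848.13748 ≈ 1.304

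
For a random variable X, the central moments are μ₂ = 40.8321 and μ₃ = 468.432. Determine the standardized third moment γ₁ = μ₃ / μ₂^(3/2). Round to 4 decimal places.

σ = √μ₂ = √40.8321 = 6.39000
σ³ = μ₂^(3/2) = 260.91712
γ₁ = μ₃/σ³ = 468.432 / 260.91712 ≈ 1.7953

1.7953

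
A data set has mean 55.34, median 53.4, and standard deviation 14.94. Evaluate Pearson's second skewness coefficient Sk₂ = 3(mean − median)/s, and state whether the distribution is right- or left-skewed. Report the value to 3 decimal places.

Sk₂ = 3(55.34 − 53.4) / 14.94 = 3 × 1.9400 / 14.94
    = 5.8200 / 14.94 ≈ 0.390
Sk₂ > 0 ⇒ mean > median ⇒ right-skewed (positive skew).

0.390, right-skewed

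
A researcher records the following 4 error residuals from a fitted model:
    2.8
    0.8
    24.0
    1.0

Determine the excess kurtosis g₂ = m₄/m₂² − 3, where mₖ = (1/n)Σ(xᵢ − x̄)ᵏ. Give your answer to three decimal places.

-0.684

x̄ = 7.1500
Σ(xᵢ − x̄)² = 380.9900 ⇒ m₂ = 95.24750
Σ(xᵢ − x̄)⁴ = 84026.4925 ⇒ m₄ = 21006.62313
m₂² = 9072.08626
g₂ = m₄/m₂² − 3 = 2.31552 − 3 ≈ -0.684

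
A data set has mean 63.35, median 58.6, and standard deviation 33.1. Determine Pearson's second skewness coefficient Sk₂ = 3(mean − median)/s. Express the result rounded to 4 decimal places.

0.4305

Sk₂ = 3(63.35 − 58.6) / 33.1 = 3 × 4.7500 / 33.1
    = 14.2500 / 33.1 ≈ 0.4305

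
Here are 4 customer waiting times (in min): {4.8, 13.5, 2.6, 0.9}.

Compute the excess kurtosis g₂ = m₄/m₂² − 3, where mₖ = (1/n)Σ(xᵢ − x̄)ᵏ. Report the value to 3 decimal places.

x̄ = 5.4500
Σ(xᵢ − x̄)² = 94.0500 ⇒ m₂ = 23.51250
Σ(xᵢ − x̄)⁴ = 4694.1110 ⇒ m₄ = 1173.52776
m₂² = 552.83766
g₂ = m₄/m₂² − 3 = 2.12273 − 3 ≈ -0.877

-0.877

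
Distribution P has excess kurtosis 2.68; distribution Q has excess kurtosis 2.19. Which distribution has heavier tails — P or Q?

Higher excess kurtosis ⇒ heavier tails relative to the normal distribution.
2.68 vs 2.19: the larger is 2.68, so P has heavier tails.

P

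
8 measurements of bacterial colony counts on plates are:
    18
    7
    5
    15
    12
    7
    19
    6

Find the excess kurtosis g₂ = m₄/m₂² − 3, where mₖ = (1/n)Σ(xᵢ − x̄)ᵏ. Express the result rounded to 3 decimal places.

-1.553

x̄ = 11.1250
Σ(xᵢ − x̄)² = 222.8750 ⇒ m₂ = 27.85938
Σ(xᵢ − x̄)⁴ = 8982.4004 ⇒ m₄ = 1122.80005
m₂² = 776.14478
g₂ = m₄/m₂² − 3 = 1.44664 − 3 ≈ -1.553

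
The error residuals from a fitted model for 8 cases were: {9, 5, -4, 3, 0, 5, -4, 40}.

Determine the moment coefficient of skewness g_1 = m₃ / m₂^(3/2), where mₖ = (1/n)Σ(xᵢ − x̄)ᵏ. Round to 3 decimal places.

1.817

x̄ = (9 + 5 - 4 + 3 + 0 + 5 - 4 + 40) / 8 = 6.7500
deviations (xᵢ − x̄): 2.2500, -1.7500, -10.7500, -3.7500, -6.7500, -1.7500, -10.7500, 33.2500
Σ(xᵢ − x̄)² = 1407.5000 ⇒ m₂ = 1407.5000/8 = 175.93750
Σ(xᵢ − x̄)³ = 33915.7500 ⇒ m₃ = 33915.7500/8 = 4239.46875
m₂^(3/2) = 175.93750^(1.5) = 2333.66023
g_1 = m₃ / m₂^(3/2) = 4239.46875 / 2333.66023 ≈ 1.817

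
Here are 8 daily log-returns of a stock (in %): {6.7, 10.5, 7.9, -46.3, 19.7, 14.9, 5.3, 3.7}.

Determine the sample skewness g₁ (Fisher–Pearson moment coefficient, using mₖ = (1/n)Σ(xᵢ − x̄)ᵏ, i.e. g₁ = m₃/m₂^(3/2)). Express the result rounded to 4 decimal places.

x̄ = (6.7 + 10.5 + 7.9 - 46.3 + 19.7 + 14.9 + 5.3 + 3.7) / 8 = 2.8000
deviations (xᵢ − x̄): 3.9000, 7.7000, 5.1000, -49.1000, 16.9000, 12.1000, 2.5000, 0.9000
Σ(xᵢ − x̄)² = 2950.4000 ⇒ m₂ = 2950.4000/8 = 368.80000
Σ(xᵢ − x̄)³ = -111107.5440 ⇒ m₃ = -111107.5440/8 = -13888.44300
m₂^(3/2) = 368.80000^(1.5) = 7082.49650
g₁ = m₃ / m₂^(3/2) = -13888.44300 / 7082.49650 ≈ -1.9610

-1.9610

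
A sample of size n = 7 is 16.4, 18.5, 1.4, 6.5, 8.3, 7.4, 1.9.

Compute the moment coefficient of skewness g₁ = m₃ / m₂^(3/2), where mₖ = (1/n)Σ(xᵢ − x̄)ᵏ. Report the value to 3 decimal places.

x̄ = (16.4 + 18.5 + 1.4 + 6.5 + 8.3 + 7.4 + 1.9) / 7 = 8.6286
deviations (xᵢ − x̄): 7.7714, 9.8714, -7.2286, -2.1286, -0.3286, -1.2286, -6.7286
Σ(xᵢ − x̄)² = 261.5143 ⇒ m₂ = 261.5143/7 = 37.35918
Σ(xᵢ − x̄)³ = 737.4083 ⇒ m₃ = 737.4083/7 = 105.34405
m₂^(3/2) = 37.35918^(1.5) = 228.34740
g₁ = m₃ / m₂^(3/2) = 105.34405 / 228.34740 ≈ 0.461

0.461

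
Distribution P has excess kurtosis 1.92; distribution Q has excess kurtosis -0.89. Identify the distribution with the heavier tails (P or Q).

P

Higher excess kurtosis ⇒ heavier tails relative to the normal distribution.
1.92 vs -0.89: the larger is 1.92, so P has heavier tails. (P is leptokurtic — heavier-than-normal tails; the other is platykurtic.)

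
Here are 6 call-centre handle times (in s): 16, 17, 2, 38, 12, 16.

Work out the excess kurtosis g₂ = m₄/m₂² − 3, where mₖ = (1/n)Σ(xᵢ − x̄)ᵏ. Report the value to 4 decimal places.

0.1210

x̄ = 16.8333
Σ(xᵢ − x̄)² = 692.8333 ⇒ m₂ = 115.47222
Σ(xᵢ − x̄)⁴ = 249687.8194 ⇒ m₄ = 41614.63657
m₂² = 13333.83410
g₂ = m₄/m₂² − 3 = 3.12098 − 3 ≈ 0.1210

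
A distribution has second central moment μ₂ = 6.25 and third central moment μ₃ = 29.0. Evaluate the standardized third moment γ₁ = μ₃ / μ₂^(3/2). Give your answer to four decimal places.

1.8560

σ = √μ₂ = √6.25 = 2.50000
σ³ = μ₂^(3/2) = 15.62500
γ₁ = μ₃/σ³ = 29.0 / 15.62500 ≈ 1.8560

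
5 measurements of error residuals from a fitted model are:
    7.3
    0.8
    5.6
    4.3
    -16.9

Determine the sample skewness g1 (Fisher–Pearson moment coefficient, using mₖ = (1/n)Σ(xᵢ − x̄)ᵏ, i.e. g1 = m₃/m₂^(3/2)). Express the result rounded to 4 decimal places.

-1.2930

x̄ = (7.3 + 0.8 + 5.6 + 4.3 - 16.9) / 5 = 0.2200
deviations (xᵢ − x̄): 7.0800, 0.5800, 5.3800, 4.0800, -17.1200
Σ(xᵢ − x̄)² = 389.1480 ⇒ m₂ = 389.1480/5 = 77.82960
Σ(xᵢ − x̄)³ = -4439.0479 ⇒ m₃ = -4439.0479/5 = -887.80958
m₂^(3/2) = 77.82960^(1.5) = 686.62118
g1 = m₃ / m₂^(3/2) = -887.80958 / 686.62118 ≈ -1.2930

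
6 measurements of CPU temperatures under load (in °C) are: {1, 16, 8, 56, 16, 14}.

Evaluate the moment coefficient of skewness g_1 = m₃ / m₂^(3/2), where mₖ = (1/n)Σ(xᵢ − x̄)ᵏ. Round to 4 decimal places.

x̄ = (1 + 16 + 8 + 56 + 16 + 14) / 6 = 18.5000
deviations (xᵢ − x̄): -17.5000, -2.5000, -10.5000, 37.5000, -2.5000, -4.5000
Σ(xᵢ − x̄)² = 1855.5000 ⇒ m₂ = 1855.5000/6 = 309.25000
Σ(xᵢ − x̄)³ = 46095.0000 ⇒ m₃ = 46095.0000/6 = 7682.50000
m₂^(3/2) = 309.25000^(1.5) = 5438.31754
g_1 = m₃ / m₂^(3/2) = 7682.50000 / 5438.31754 ≈ 1.4127

1.4127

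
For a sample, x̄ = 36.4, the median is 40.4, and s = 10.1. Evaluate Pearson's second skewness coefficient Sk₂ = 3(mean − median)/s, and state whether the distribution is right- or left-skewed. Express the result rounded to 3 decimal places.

Sk₂ = 3(36.4 − 40.4) / 10.1 = 3 × -4.0000 / 10.1
    = -12.0000 / 10.1 ≈ -1.188
Sk₂ < 0 ⇒ mean < median ⇒ left-skewed (negative skew).

-1.188, left-skewed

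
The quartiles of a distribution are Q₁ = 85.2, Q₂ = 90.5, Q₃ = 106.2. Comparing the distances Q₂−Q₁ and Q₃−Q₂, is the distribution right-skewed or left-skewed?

right-skewed

Q₂ − Q₁ = 5.3;  Q₃ − Q₂ = 15.7
Q₃ − Q₂ > Q₂ − Q₁ ⇒ the upper half is more spread out ⇒ right-skewed.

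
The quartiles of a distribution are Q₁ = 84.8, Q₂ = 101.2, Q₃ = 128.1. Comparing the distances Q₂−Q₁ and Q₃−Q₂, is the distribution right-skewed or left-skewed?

Q₂ − Q₁ = 16.4;  Q₃ − Q₂ = 26.9
Q₃ − Q₂ > Q₂ − Q₁ ⇒ the upper half is more spread out ⇒ right-skewed.

right-skewed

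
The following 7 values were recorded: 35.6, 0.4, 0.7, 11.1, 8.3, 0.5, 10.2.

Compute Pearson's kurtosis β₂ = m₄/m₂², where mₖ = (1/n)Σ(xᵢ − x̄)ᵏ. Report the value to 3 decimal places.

3.917

x̄ = 9.5429
Σ(xᵢ − x̄)² = 926.9371 ⇒ m₂ = 132.41959
Σ(xᵢ − x̄)⁴ = 480804.1823 ⇒ m₄ = 68686.31175
m₂² = 17534.94830
β₂ = m₄/m₂² = 68686.31175 / 17534.94830 ≈ 3.917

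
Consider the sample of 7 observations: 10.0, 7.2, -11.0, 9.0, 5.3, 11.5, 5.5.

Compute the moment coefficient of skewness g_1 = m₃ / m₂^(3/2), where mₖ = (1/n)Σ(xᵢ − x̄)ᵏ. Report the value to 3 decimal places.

-1.658

x̄ = (10.0 + 7.2 - 11.0 + 9.0 + 5.3 + 11.5 + 5.5) / 7 = 5.3571
deviations (xᵢ − x̄): 4.6429, 1.8429, -16.3571, 3.6429, -0.0571, 6.1429, 0.1429
Σ(xᵢ − x̄)² = 343.5371 ⇒ m₂ = 343.5371/7 = 49.07673
Σ(xᵢ − x̄)³ = -3989.9694 ⇒ m₃ = -3989.9694/7 = -569.99563
m₂^(3/2) = 49.07673^(1.5) = 343.80603
g_1 = m₃ / m₂^(3/2) = -569.99563 / 343.80603 ≈ -1.658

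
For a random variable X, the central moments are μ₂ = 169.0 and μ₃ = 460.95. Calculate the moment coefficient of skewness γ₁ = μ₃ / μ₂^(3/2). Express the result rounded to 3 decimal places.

0.210

σ = √μ₂ = √169.0 = 13.00000
σ³ = μ₂^(3/2) = 2197.00000
γ₁ = μ₃/σ³ = 460.95 / 2197.00000 ≈ 0.210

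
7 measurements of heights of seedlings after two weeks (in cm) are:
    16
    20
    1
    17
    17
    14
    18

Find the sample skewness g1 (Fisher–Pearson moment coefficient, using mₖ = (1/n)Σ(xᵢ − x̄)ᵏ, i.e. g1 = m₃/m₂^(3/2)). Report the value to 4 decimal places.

-1.6930

x̄ = (16 + 20 + 1 + 17 + 17 + 14 + 18) / 7 = 14.7143
deviations (xᵢ − x̄): 1.2857, 5.2857, -13.7143, 2.2857, 2.2857, -0.7143, 3.2857
Σ(xᵢ − x̄)² = 239.4286 ⇒ m₂ = 239.4286/7 = 34.20408
Σ(xᵢ − x̄)³ = -2370.6122 ⇒ m₃ = -2370.6122/7 = -338.65889
m₂^(3/2) = 34.20408^(1.5) = 200.04003
g1 = m₃ / m₂^(3/2) = -338.65889 / 200.04003 ≈ -1.6930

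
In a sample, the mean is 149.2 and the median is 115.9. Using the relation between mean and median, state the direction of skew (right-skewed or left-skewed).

right-skewed

mean − median = 149.2 − 115.9 = 33.3
mean > median ⇒ the longer tail is on the right ⇒ right-skewed (positively skewed).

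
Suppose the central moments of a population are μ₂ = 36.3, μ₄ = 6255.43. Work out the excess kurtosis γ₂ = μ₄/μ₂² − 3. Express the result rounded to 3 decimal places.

1.747

μ₂² = 36.3² = 1317.69000
μ₄/μ₂² = 6255.43 / 1317.69000 = 4.74727
γ₂ = 4.74727 − 3 ≈ 1.747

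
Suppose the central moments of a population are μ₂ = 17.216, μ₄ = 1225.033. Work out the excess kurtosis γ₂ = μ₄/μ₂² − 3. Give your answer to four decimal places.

μ₂² = 17.216² = 296.39066
μ₄/μ₂² = 1225.033 / 296.39066 = 4.13317
γ₂ = 4.13317 − 3 ≈ 1.1332

1.1332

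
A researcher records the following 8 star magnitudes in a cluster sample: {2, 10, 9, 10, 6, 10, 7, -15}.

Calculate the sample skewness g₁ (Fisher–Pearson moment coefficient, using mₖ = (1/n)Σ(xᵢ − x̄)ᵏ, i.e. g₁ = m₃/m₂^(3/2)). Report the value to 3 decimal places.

-1.842

x̄ = (2 + 10 + 9 + 10 + 6 + 10 + 7 - 15) / 8 = 4.8750
deviations (xᵢ − x̄): -2.8750, 5.1250, 4.1250, 5.1250, 1.1250, 5.1250, 2.1250, -19.8750
Σ(xᵢ − x̄)² = 504.8750 ⇒ m₂ = 504.8750/8 = 63.10938
Σ(xᵢ − x̄)³ = -7389.6563 ⇒ m₃ = -7389.6563/8 = -923.70703
m₂^(3/2) = 63.10938^(1.5) = 501.34977
g₁ = m₃ / m₂^(3/2) = -923.70703 / 501.34977 ≈ -1.842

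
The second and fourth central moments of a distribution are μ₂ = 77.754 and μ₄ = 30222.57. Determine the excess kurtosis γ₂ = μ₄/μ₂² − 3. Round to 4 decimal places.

μ₂² = 77.754² = 6045.68452
μ₄/μ₂² = 30222.57 / 6045.68452 = 4.99903
γ₂ = 4.99903 − 3 ≈ 1.9990

1.9990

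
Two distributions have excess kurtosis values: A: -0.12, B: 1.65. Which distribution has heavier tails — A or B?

Higher excess kurtosis ⇒ heavier tails relative to the normal distribution.
-0.12 vs 1.65: the larger is 1.65, so B has heavier tails. (B is leptokurtic — heavier-than-normal tails; the other is platykurtic.)

B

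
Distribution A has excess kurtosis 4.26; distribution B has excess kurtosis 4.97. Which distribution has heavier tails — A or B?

Higher excess kurtosis ⇒ heavier tails relative to the normal distribution.
4.26 vs 4.97: the larger is 4.97, so B has heavier tails.

B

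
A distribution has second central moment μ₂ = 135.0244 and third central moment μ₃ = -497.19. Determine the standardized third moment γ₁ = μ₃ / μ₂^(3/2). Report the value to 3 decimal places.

-0.317

σ = √μ₂ = √135.0244 = 11.62000
σ³ = μ₂^(3/2) = 1568.98353
γ₁ = μ₃/σ³ = -497.19 / 1568.98353 ≈ -0.317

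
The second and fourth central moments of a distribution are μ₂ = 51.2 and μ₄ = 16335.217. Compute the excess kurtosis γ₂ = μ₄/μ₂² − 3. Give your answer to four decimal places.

μ₂² = 51.2² = 2621.44000
μ₄/μ₂² = 16335.217 / 2621.44000 = 6.23139
γ₂ = 6.23139 − 3 ≈ 3.2314

3.2314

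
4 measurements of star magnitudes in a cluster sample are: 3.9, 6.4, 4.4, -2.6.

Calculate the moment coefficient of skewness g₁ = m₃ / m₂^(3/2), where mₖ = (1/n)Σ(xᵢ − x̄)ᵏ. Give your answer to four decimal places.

x̄ = (3.9 + 6.4 + 4.4 - 2.6) / 4 = 3.0250
deviations (xᵢ − x̄): 0.8750, 3.3750, 1.3750, -5.6250
Σ(xᵢ − x̄)² = 45.6875 ⇒ m₂ = 45.6875/4 = 11.42188
Σ(xᵢ − x̄)³ = -136.2656 ⇒ m₃ = -136.2656/4 = -34.06641
m₂^(3/2) = 11.42188^(1.5) = 38.60167
g₁ = m₃ / m₂^(3/2) = -34.06641 / 38.60167 ≈ -0.8825

-0.8825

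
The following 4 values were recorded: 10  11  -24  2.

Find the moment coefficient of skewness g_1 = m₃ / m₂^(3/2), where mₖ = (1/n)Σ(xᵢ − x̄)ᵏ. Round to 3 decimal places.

-0.961

x̄ = (10 + 11 - 24 + 2) / 4 = -0.2500
deviations (xᵢ − x̄): 10.2500, 11.2500, -23.7500, 2.2500
Σ(xᵢ − x̄)² = 800.7500 ⇒ m₂ = 800.7500/4 = 200.18750
Σ(xᵢ − x̄)³ = -10884.3750 ⇒ m₃ = -10884.3750/4 = -2721.09375
m₂^(3/2) = 200.18750^(1.5) = 2832.40553
g_1 = m₃ / m₂^(3/2) = -2721.09375 / 2832.40553 ≈ -0.961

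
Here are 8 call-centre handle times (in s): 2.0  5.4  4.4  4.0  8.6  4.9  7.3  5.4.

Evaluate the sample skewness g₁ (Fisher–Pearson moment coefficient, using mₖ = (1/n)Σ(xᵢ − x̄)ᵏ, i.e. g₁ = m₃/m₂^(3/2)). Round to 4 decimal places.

0.1730

x̄ = (2.0 + 5.4 + 4.4 + 4.0 + 8.6 + 4.9 + 7.3 + 5.4) / 8 = 5.2500
deviations (xᵢ − x̄): -3.2500, 0.1500, -0.8500, -1.2500, 3.3500, -0.3500, 2.0500, 0.1500
Σ(xᵢ − x̄)² = 28.4400 ⇒ m₂ = 28.4400/8 = 3.55500
Σ(xᵢ − x̄)³ = 9.2790 ⇒ m₃ = 9.2790/8 = 1.15987
m₂^(3/2) = 3.55500^(1.5) = 6.70285
g₁ = m₃ / m₂^(3/2) = 1.15987 / 6.70285 ≈ 0.1730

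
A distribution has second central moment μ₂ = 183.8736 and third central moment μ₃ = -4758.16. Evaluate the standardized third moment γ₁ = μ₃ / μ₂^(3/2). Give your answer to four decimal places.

σ = √μ₂ = √183.8736 = 13.56000
σ³ = μ₂^(3/2) = 2493.32602
γ₁ = μ₃/σ³ = -4758.16 / 2493.32602 ≈ -1.9084

-1.9084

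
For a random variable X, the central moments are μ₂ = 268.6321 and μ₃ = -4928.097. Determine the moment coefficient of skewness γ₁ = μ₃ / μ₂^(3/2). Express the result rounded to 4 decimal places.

-1.1193

σ = √μ₂ = √268.6321 = 16.39000
σ³ = μ₂^(3/2) = 4402.88012
γ₁ = μ₃/σ³ = -4928.097 / 4402.88012 ≈ -1.1193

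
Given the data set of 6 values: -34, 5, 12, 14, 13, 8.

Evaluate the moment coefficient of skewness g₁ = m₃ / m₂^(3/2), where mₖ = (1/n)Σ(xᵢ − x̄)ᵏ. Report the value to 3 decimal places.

x̄ = (-34 + 5 + 12 + 14 + 13 + 8) / 6 = 3.0000
deviations (xᵢ − x̄): -37.0000, 2.0000, 9.0000, 11.0000, 10.0000, 5.0000
Σ(xᵢ − x̄)² = 1700.0000 ⇒ m₂ = 1700.0000/6 = 283.33333
Σ(xᵢ − x̄)³ = -47460.0000 ⇒ m₃ = -47460.0000/6 = -7910.00000
m₂^(3/2) = 283.33333^(1.5) = 4769.21067
g₁ = m₃ / m₂^(3/2) = -7910.00000 / 4769.21067 ≈ -1.659

-1.659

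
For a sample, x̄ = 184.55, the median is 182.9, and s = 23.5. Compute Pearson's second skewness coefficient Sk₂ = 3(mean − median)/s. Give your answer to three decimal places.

Sk₂ = 3(184.55 − 182.9) / 23.5 = 3 × 1.6500 / 23.5
    = 4.9500 / 23.5 ≈ 0.211

0.211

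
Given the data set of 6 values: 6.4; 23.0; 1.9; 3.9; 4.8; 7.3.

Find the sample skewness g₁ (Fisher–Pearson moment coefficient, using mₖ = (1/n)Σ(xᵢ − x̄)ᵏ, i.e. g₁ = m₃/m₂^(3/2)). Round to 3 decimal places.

1.542

x̄ = (6.4 + 23.0 + 1.9 + 3.9 + 4.8 + 7.3) / 6 = 7.8833
deviations (xᵢ − x̄): -1.4833, 15.1167, -5.9833, -3.9833, -3.0833, -0.5833
Σ(xᵢ − x̄)² = 292.2283 ⇒ m₂ = 292.2283/6 = 48.70472
Σ(xᵢ − x̄)³ = 3144.1804 ⇒ m₃ = 3144.1804/6 = 524.03007
m₂^(3/2) = 48.70472^(1.5) = 339.90426
g₁ = m₃ / m₂^(3/2) = 524.03007 / 339.90426 ≈ 1.542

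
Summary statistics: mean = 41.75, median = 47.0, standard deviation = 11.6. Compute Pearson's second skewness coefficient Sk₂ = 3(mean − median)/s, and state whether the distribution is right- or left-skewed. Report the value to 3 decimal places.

Sk₂ = 3(41.75 − 47.0) / 11.6 = 3 × -5.2500 / 11.6
    = -15.7500 / 11.6 ≈ -1.358
Sk₂ < 0 ⇒ mean < median ⇒ left-skewed (negative skew).

-1.358, left-skewed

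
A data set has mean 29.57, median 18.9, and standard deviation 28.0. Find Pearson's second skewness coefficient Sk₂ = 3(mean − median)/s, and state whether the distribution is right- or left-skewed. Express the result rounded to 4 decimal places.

Sk₂ = 3(29.57 − 18.9) / 28.0 = 3 × 10.6700 / 28.0
    = 32.0100 / 28.0 ≈ 1.1432
Sk₂ > 0 ⇒ mean > median ⇒ right-skewed (positive skew).

1.1432, right-skewed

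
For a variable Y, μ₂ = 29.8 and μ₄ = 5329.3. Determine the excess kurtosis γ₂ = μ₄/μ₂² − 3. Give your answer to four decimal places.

3.0012

μ₂² = 29.8² = 888.04000
μ₄/μ₂² = 5329.3 / 888.04000 = 6.00119
γ₂ = 6.00119 − 3 ≈ 3.0012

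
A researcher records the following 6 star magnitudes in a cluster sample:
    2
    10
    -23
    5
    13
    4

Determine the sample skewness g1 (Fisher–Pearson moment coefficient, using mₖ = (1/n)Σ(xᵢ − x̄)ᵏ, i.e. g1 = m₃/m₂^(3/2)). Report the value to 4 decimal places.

x̄ = (2 + 10 - 23 + 5 + 13 + 4) / 6 = 1.8333
deviations (xᵢ − x̄): 0.1667, 8.1667, -24.8333, 3.1667, 11.1667, 2.1667
Σ(xᵢ − x̄)² = 822.8333 ⇒ m₂ = 822.8333/6 = 137.13889
Σ(xᵢ − x̄)³ = -13335.5556 ⇒ m₃ = -13335.5556/6 = -2222.59259
m₂^(3/2) = 137.13889^(1.5) = 1605.98298
g1 = m₃ / m₂^(3/2) = -2222.59259 / 1605.98298 ≈ -1.3839

-1.3839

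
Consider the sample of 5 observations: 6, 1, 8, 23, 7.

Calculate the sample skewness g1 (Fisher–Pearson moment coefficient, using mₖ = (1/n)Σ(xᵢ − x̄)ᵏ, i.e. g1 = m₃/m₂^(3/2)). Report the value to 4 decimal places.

x̄ = (6 + 1 + 8 + 23 + 7) / 5 = 9.0000
deviations (xᵢ − x̄): -3.0000, -8.0000, -1.0000, 14.0000, -2.0000
Σ(xᵢ − x̄)² = 274.0000 ⇒ m₂ = 274.0000/5 = 54.80000
Σ(xᵢ − x̄)³ = 2196.0000 ⇒ m₃ = 2196.0000/5 = 439.20000
m₂^(3/2) = 54.80000^(1.5) = 405.66808
g1 = m₃ / m₂^(3/2) = 439.20000 / 405.66808 ≈ 1.0827

1.0827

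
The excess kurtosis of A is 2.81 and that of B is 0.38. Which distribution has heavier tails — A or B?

A

Higher excess kurtosis ⇒ heavier tails relative to the normal distribution.
2.81 vs 0.38: the larger is 2.81, so A has heavier tails.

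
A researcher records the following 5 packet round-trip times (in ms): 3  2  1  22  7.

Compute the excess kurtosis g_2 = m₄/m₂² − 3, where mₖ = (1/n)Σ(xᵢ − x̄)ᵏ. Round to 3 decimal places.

x̄ = 7.0000
Σ(xᵢ − x̄)² = 302.0000 ⇒ m₂ = 60.40000
Σ(xᵢ − x̄)⁴ = 52802.0000 ⇒ m₄ = 10560.40000
m₂² = 3648.16000
g_2 = m₄/m₂² − 3 = 2.89472 − 3 ≈ -0.105

-0.105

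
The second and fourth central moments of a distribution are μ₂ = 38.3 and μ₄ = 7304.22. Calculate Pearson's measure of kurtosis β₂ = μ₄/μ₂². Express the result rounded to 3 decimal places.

4.979

μ₂² = 38.3² = 1466.89000
μ₄/μ₂² = 7304.22 / 1466.89000 = 4.97939
β₂ ≈ 4.979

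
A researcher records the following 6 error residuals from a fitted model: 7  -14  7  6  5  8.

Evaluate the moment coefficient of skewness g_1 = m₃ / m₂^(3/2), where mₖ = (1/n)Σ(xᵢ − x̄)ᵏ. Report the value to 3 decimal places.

x̄ = (7 - 14 + 7 + 6 + 5 + 8) / 6 = 3.1667
deviations (xᵢ − x̄): 3.8333, -17.1667, 3.8333, 2.8333, 1.8333, 4.8333
Σ(xᵢ − x̄)² = 358.8333 ⇒ m₂ = 358.8333/6 = 59.80556
Σ(xᵢ − x̄)³ = -4804.4444 ⇒ m₃ = -4804.4444/6 = -800.74074
m₂^(3/2) = 59.80556^(1.5) = 462.50059
g_1 = m₃ / m₂^(3/2) = -800.74074 / 462.50059 ≈ -1.731

-1.731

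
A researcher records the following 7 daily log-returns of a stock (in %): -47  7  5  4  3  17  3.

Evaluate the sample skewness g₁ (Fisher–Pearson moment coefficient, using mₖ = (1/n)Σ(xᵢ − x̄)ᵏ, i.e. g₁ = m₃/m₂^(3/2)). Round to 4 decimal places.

x̄ = (-47 + 7 + 5 + 4 + 3 + 17 + 3) / 7 = -1.1429
deviations (xᵢ − x̄): -45.8571, 8.1429, 6.1429, 5.1429, 4.1429, 18.1429, 4.1429
Σ(xᵢ − x̄)² = 2596.8571 ⇒ m₂ = 2596.8571/7 = 370.97959
Σ(xᵢ − x̄)³ = -89410.0408 ⇒ m₃ = -89410.0408/7 = -12772.86297
m₂^(3/2) = 370.97959^(1.5) = 7145.37504
g₁ = m₃ / m₂^(3/2) = -12772.86297 / 7145.37504 ≈ -1.7876

-1.7876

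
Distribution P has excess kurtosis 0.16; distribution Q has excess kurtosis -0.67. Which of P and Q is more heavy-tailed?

P

Higher excess kurtosis ⇒ heavier tails relative to the normal distribution.
0.16 vs -0.67: the larger is 0.16, so P has heavier tails. (P is leptokurtic — heavier-than-normal tails; the other is platykurtic.)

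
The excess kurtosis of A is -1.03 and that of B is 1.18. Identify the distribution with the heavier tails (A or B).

B

Higher excess kurtosis ⇒ heavier tails relative to the normal distribution.
-1.03 vs 1.18: the larger is 1.18, so B has heavier tails. (B is leptokurtic — heavier-than-normal tails; the other is platykurtic.)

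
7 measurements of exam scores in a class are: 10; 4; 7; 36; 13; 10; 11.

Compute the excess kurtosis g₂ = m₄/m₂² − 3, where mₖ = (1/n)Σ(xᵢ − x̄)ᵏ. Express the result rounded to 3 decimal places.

1.516

x̄ = 13.0000
Σ(xᵢ − x̄)² = 668.0000 ⇒ m₂ = 95.42857
Σ(xᵢ − x̄)⁴ = 287876.0000 ⇒ m₄ = 41125.14286
m₂² = 9106.61224
g₂ = m₄/m₂² − 3 = 4.51597 − 3 ≈ 1.516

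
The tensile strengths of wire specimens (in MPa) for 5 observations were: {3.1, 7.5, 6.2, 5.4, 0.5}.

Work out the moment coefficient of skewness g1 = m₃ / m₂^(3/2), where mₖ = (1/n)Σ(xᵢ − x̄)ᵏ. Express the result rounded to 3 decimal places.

x̄ = (3.1 + 7.5 + 6.2 + 5.4 + 0.5) / 5 = 4.5400
deviations (xᵢ − x̄): -1.4400, 2.9600, 1.6600, 0.8600, -4.0400
Σ(xᵢ − x̄)² = 30.6520 ⇒ m₂ = 30.6520/5 = 6.13040
Σ(xᵢ − x̄)³ = -37.7806 ⇒ m₃ = -37.7806/5 = -7.55611
m₂^(3/2) = 6.13040^(1.5) = 15.17865
g1 = m₃ / m₂^(3/2) = -7.55611 / 15.17865 ≈ -0.498

-0.498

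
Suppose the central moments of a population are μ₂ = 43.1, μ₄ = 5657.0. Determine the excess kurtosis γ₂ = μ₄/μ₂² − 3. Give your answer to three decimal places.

0.045

μ₂² = 43.1² = 1857.61000
μ₄/μ₂² = 5657.0 / 1857.61000 = 3.04531
γ₂ = 3.04531 − 3 ≈ 0.045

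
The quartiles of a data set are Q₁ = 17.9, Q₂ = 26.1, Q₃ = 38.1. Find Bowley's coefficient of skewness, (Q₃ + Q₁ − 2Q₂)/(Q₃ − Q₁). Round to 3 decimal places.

0.188

numerator: Q₃ + Q₁ − 2Q₂ = 38.1 + 17.9 − 2×26.1 = 3.8000
denominator: Q₃ − Q₁ = 38.1 − 17.9 = 20.2000
Bowley skewness = 3.8000 / 20.2000 ≈ 0.188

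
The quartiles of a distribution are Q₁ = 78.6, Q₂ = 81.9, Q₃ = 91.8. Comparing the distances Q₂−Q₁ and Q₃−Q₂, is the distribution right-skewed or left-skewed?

Q₂ − Q₁ = 3.3;  Q₃ − Q₂ = 9.9
Q₃ − Q₂ > Q₂ − Q₁ ⇒ the upper half is more spread out ⇒ right-skewed.

right-skewed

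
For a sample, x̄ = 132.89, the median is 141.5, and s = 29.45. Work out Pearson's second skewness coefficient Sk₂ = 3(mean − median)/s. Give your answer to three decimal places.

Sk₂ = 3(132.89 − 141.5) / 29.45 = 3 × -8.6100 / 29.45
    = -25.8300 / 29.45 ≈ -0.877

-0.877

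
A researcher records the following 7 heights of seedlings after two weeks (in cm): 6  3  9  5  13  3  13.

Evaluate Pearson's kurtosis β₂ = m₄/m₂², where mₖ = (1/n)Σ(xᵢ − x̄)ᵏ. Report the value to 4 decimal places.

x̄ = 7.4286
Σ(xᵢ − x̄)² = 111.7143 ⇒ m₂ = 15.95918
Σ(xᵢ − x̄)⁴ = 2741.3936 ⇒ m₄ = 391.62766
m₂² = 254.69554
β₂ = m₄/m₂² = 391.62766 / 254.69554 ≈ 1.5376

1.5376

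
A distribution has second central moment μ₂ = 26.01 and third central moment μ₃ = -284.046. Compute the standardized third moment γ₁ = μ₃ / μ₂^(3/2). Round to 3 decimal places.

σ = √μ₂ = √26.01 = 5.10000
σ³ = μ₂^(3/2) = 132.65100
γ₁ = μ₃/σ³ = -284.046 / 132.65100 ≈ -2.141

-2.141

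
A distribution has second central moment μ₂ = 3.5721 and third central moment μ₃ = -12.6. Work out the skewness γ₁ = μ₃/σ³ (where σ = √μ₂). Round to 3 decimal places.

-1.866

σ = √μ₂ = √3.5721 = 1.89000
σ³ = μ₂^(3/2) = 6.75127
γ₁ = μ₃/σ³ = -12.6 / 6.75127 ≈ -1.866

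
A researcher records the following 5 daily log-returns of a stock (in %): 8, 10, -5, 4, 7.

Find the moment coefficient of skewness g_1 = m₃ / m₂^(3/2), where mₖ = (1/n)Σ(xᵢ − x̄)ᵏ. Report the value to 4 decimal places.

-1.0361

x̄ = (8 + 10 - 5 + 4 + 7) / 5 = 4.8000
deviations (xᵢ − x̄): 3.2000, 5.2000, -9.8000, -0.8000, 2.2000
Σ(xᵢ − x̄)² = 138.8000 ⇒ m₂ = 138.8000/5 = 27.76000
Σ(xᵢ − x̄)³ = -757.6800 ⇒ m₃ = -757.6800/5 = -151.53600
m₂^(3/2) = 27.76000^(1.5) = 146.26122
g_1 = m₃ / m₂^(3/2) = -151.53600 / 146.26122 ≈ -1.0361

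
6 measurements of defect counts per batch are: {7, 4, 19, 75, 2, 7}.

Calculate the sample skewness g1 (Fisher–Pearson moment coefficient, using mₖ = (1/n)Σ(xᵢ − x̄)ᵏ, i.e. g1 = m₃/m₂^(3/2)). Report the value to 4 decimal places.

1.6243

x̄ = (7 + 4 + 19 + 75 + 2 + 7) / 6 = 19.0000
deviations (xᵢ − x̄): -12.0000, -15.0000, 0.0000, 56.0000, -17.0000, -12.0000
Σ(xᵢ − x̄)² = 3938.0000 ⇒ m₂ = 3938.0000/6 = 656.33333
Σ(xᵢ − x̄)³ = 163872.0000 ⇒ m₃ = 163872.0000/6 = 27312.00000
m₂^(3/2) = 656.33333^(1.5) = 16814.60587
g1 = m₃ / m₂^(3/2) = 27312.00000 / 16814.60587 ≈ 1.6243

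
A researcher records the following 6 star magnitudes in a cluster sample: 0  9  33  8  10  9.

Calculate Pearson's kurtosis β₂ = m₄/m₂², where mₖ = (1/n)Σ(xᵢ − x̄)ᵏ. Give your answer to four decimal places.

x̄ = 11.5000
Σ(xᵢ − x̄)² = 621.5000 ⇒ m₂ = 103.58333
Σ(xᵢ − x̄)⁴ = 231398.3750 ⇒ m₄ = 38566.39583
m₂² = 10729.50694
β₂ = m₄/m₂² = 38566.39583 / 10729.50694 ≈ 3.5944

3.5944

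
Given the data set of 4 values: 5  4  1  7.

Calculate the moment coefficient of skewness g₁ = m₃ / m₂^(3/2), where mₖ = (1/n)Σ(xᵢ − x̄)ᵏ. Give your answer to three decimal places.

-0.323

x̄ = (5 + 4 + 1 + 7) / 4 = 4.2500
deviations (xᵢ − x̄): 0.7500, -0.2500, -3.2500, 2.7500
Σ(xᵢ − x̄)² = 18.7500 ⇒ m₂ = 18.7500/4 = 4.68750
Σ(xᵢ − x̄)³ = -13.1250 ⇒ m₃ = -13.1250/4 = -3.28125
m₂^(3/2) = 4.68750^(1.5) = 10.14874
g₁ = m₃ / m₂^(3/2) = -3.28125 / 10.14874 ≈ -0.323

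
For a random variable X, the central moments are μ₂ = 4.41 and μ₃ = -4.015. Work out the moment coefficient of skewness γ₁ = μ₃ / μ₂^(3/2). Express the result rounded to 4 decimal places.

σ = √μ₂ = √4.41 = 2.10000
σ³ = μ₂^(3/2) = 9.26100
γ₁ = μ₃/σ³ = -4.015 / 9.26100 ≈ -0.4335

-0.4335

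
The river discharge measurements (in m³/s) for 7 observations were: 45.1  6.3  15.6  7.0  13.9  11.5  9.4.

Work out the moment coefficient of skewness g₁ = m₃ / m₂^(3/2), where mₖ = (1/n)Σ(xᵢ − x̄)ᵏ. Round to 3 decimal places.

x̄ = (45.1 + 6.3 + 15.6 + 7.0 + 13.9 + 11.5 + 9.4) / 7 = 15.5429
deviations (xᵢ − x̄): 29.5571, -9.2429, 0.0571, -8.5429, -1.6429, -4.0429, -6.1429
Σ(xᵢ − x̄)² = 1088.8171 ⇒ m₂ = 1088.8171/7 = 155.54531
Σ(xᵢ − x̄)³ = 24106.4557 ⇒ m₃ = 24106.4557/7 = 3443.77938
m₂^(3/2) = 155.54531^(1.5) = 1939.92690
g₁ = m₃ / m₂^(3/2) = 3443.77938 / 1939.92690 ≈ 1.775

1.775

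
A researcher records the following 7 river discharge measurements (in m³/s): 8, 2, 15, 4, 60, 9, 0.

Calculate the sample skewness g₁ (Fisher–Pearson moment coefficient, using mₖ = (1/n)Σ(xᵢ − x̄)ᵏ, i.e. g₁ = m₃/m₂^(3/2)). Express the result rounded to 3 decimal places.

1.808

x̄ = (8 + 2 + 15 + 4 + 60 + 9 + 0) / 7 = 14.0000
deviations (xᵢ − x̄): -6.0000, -12.0000, 1.0000, -10.0000, 46.0000, -5.0000, -14.0000
Σ(xᵢ − x̄)² = 2618.0000 ⇒ m₂ = 2618.0000/7 = 374.00000
Σ(xᵢ − x̄)³ = 91524.0000 ⇒ m₃ = 91524.0000/7 = 13074.85714
m₂^(3/2) = 374.00000^(1.5) = 7232.81577
g₁ = m₃ / m₂^(3/2) = 13074.85714 / 7232.81577 ≈ 1.808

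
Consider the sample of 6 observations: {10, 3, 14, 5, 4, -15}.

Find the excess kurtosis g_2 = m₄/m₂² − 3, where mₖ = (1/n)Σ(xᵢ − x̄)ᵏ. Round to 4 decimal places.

0.1776

x̄ = 3.5000
Σ(xᵢ − x̄)² = 497.5000 ⇒ m₂ = 82.91667
Σ(xᵢ − x̄)⁴ = 131080.3750 ⇒ m₄ = 21846.72917
m₂² = 6875.17361
g_2 = m₄/m₂² − 3 = 3.17763 − 3 ≈ 0.1776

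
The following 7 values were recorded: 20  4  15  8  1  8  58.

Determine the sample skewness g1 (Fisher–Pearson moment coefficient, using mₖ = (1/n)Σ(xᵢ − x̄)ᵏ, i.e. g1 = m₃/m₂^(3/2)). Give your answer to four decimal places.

x̄ = (20 + 4 + 15 + 8 + 1 + 8 + 58) / 7 = 16.2857
deviations (xᵢ − x̄): 3.7143, -12.2857, -1.2857, -8.2857, -15.2857, -8.2857, 41.7143
Σ(xᵢ − x̄)² = 2277.4286 ⇒ m₂ = 2277.4286/7 = 325.34694
Σ(xᵢ − x̄)³ = 66071.7551 ⇒ m₃ = 66071.7551/7 = 9438.82216
m₂^(3/2) = 325.34694^(1.5) = 5868.40512
g1 = m₃ / m₂^(3/2) = 9438.82216 / 5868.40512 ≈ 1.6084

1.6084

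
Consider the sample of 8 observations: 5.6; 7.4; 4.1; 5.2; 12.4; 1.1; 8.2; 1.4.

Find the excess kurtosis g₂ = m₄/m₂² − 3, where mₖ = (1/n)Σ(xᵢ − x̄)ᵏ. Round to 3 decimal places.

-0.531

x̄ = 5.6750
Σ(xᵢ − x̄)² = 96.4950 ⇒ m₂ = 12.06188
Σ(xᵢ − x̄)⁴ = 2873.1541 ⇒ m₄ = 359.14426
m₂² = 145.48883
g₂ = m₄/m₂² − 3 = 2.46853 − 3 ≈ -0.531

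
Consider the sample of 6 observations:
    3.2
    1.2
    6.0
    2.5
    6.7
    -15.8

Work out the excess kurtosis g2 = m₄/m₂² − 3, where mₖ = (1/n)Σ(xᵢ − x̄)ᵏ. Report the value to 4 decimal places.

0.7662

x̄ = 0.6333
Σ(xᵢ − x̄)² = 346.0533 ⇒ m₂ = 57.67556
Σ(xᵢ − x̄)⁴ = 75169.1174 ⇒ m₄ = 12528.18623
m₂² = 3326.46971
g2 = m₄/m₂² − 3 = 3.76621 − 3 ≈ 0.7662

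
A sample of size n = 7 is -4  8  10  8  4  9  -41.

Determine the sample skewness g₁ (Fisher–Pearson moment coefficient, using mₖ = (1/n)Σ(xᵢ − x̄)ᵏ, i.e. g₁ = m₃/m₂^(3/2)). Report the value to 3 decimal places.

x̄ = (-4 + 8 + 10 + 8 + 4 + 9 - 41) / 7 = -0.8571
deviations (xᵢ − x̄): -3.1429, 8.8571, 10.8571, 8.8571, 4.8571, 9.8571, -40.1429
Σ(xᵢ − x̄)² = 2016.8571 ⇒ m₂ = 2016.8571/7 = 288.12245
Σ(xᵢ − x̄)³ = -60977.3878 ⇒ m₃ = -60977.3878/7 = -8711.05539
m₂^(3/2) = 288.12245^(1.5) = 4890.63944
g₁ = m₃ / m₂^(3/2) = -8711.05539 / 4890.63944 ≈ -1.781

-1.781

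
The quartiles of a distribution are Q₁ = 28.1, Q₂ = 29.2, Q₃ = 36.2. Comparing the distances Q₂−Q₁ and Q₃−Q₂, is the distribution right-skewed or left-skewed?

right-skewed

Q₂ − Q₁ = 1.1;  Q₃ − Q₂ = 7.0
Q₃ − Q₂ > Q₂ − Q₁ ⇒ the upper half is more spread out ⇒ right-skewed.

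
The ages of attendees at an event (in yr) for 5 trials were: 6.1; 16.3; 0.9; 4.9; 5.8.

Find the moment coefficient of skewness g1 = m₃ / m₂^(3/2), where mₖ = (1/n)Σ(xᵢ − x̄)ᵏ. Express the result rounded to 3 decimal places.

x̄ = (6.1 + 16.3 + 0.9 + 4.9 + 5.8) / 5 = 6.8000
deviations (xᵢ − x̄): -0.7000, 9.5000, -5.9000, -1.9000, -1.0000
Σ(xᵢ − x̄)² = 130.1600 ⇒ m₂ = 130.1600/5 = 26.03200
Σ(xᵢ − x̄)³ = 643.7940 ⇒ m₃ = 643.7940/5 = 128.75880
m₂^(3/2) = 26.03200^(1.5) = 132.81934
g1 = m₃ / m₂^(3/2) = 128.75880 / 132.81934 ≈ 0.969

0.969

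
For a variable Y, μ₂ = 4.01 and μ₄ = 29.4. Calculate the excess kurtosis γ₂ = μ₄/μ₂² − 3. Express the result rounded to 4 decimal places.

-1.1717

μ₂² = 4.01² = 16.08010
μ₄/μ₂² = 29.4 / 16.08010 = 1.82835
γ₂ = 1.82835 − 3 ≈ -1.1717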